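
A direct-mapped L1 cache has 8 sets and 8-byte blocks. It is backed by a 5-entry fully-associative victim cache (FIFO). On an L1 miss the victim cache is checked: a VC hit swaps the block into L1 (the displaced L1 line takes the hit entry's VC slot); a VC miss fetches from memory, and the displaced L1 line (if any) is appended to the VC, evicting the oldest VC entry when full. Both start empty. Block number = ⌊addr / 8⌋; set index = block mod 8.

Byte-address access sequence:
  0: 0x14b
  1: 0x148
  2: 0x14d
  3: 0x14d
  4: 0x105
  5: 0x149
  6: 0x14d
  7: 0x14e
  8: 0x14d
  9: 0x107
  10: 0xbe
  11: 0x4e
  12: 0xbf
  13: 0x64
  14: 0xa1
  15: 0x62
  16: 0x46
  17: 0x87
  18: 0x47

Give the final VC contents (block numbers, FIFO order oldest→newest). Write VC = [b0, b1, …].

VC = [41, 20, 32, 16]

0: 0x14b (blk 41, set 1) → MISS  vc=[]
1: 0x148 (blk 41, set 1) → L1-HIT  vc=[]
2: 0x14d (blk 41, set 1) → L1-HIT  vc=[]
3: 0x14d (blk 41, set 1) → L1-HIT  vc=[]
4: 0x105 (blk 32, set 0) → MISS  vc=[]
5: 0x149 (blk 41, set 1) → L1-HIT  vc=[]
6: 0x14d (blk 41, set 1) → L1-HIT  vc=[]
7: 0x14e (blk 41, set 1) → L1-HIT  vc=[]
8: 0x14d (blk 41, set 1) → L1-HIT  vc=[]
9: 0x107 (blk 32, set 0) → L1-HIT  vc=[]
10: 0xbe (blk 23, set 7) → MISS  vc=[]
11: 0x4e (blk 9, set 1) → MISS  vc=[41]
12: 0xbf (blk 23, set 7) → L1-HIT  vc=[41]
13: 0x64 (blk 12, set 4) → MISS  vc=[41]
14: 0xa1 (blk 20, set 4) → MISS  vc=[41, 12]
15: 0x62 (blk 12, set 4) → VC-HIT  vc=[41, 20]
16: 0x46 (blk 8, set 0) → MISS  vc=[41, 20, 32]
17: 0x87 (blk 16, set 0) → MISS  vc=[41, 20, 32, 8]
18: 0x47 (blk 8, set 0) → VC-HIT  vc=[41, 20, 32, 16]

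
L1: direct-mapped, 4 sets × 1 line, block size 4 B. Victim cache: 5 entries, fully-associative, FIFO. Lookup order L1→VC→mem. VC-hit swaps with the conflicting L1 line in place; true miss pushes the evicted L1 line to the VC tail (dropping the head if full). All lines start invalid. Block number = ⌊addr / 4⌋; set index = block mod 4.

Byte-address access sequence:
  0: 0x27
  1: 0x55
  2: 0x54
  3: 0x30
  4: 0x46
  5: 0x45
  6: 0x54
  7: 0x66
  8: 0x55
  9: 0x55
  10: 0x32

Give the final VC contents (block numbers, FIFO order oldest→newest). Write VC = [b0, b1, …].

  [0] addr=0x27 blk=9 s=1: MISS | VC []
  [1] addr=0x55 blk=21 s=1: MISS | VC [9]
  [2] addr=0x54 blk=21 s=1: L1-HIT | VC [9]
  [3] addr=0x30 blk=12 s=0: MISS | VC [9]
  [4] addr=0x46 blk=17 s=1: MISS | VC [9, 21]
  [5] addr=0x45 blk=17 s=1: L1-HIT | VC [9, 21]
  [6] addr=0x54 blk=21 s=1: VC-HIT | VC [9, 17]
  [7] addr=0x66 blk=25 s=1: MISS | VC [9, 17, 21]
  [8] addr=0x55 blk=21 s=1: VC-HIT | VC [9, 17, 25]
  [9] addr=0x55 blk=21 s=1: L1-HIT | VC [9, 17, 25]
  [10] addr=0x32 blk=12 s=0: L1-HIT | VC [9, 17, 25]

VC = [9, 17, 25]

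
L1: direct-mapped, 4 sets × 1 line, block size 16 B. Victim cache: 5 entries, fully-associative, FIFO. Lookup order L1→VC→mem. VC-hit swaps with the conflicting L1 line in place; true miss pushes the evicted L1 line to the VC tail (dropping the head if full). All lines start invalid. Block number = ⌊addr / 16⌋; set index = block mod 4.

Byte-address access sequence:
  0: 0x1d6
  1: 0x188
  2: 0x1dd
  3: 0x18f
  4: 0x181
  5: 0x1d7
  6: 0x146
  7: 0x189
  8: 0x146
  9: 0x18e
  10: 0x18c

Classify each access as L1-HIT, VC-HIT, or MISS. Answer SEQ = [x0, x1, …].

0: 0x1d6 (blk 29, set 1) → MISS  vc=[]
1: 0x188 (blk 24, set 0) → MISS  vc=[]
2: 0x1dd (blk 29, set 1) → L1-HIT  vc=[]
3: 0x18f (blk 24, set 0) → L1-HIT  vc=[]
4: 0x181 (blk 24, set 0) → L1-HIT  vc=[]
5: 0x1d7 (blk 29, set 1) → L1-HIT  vc=[]
6: 0x146 (blk 20, set 0) → MISS  vc=[24]
7: 0x189 (blk 24, set 0) → VC-HIT  vc=[20]
8: 0x146 (blk 20, set 0) → VC-HIT  vc=[24]
9: 0x18e (blk 24, set 0) → VC-HIT  vc=[20]
10: 0x18c (blk 24, set 0) → L1-HIT  vc=[20]

SEQ = [MISS, MISS, L1-HIT, L1-HIT, L1-HIT, L1-HIT, MISS, VC-HIT, VC-HIT, VC-HIT, L1-HIT]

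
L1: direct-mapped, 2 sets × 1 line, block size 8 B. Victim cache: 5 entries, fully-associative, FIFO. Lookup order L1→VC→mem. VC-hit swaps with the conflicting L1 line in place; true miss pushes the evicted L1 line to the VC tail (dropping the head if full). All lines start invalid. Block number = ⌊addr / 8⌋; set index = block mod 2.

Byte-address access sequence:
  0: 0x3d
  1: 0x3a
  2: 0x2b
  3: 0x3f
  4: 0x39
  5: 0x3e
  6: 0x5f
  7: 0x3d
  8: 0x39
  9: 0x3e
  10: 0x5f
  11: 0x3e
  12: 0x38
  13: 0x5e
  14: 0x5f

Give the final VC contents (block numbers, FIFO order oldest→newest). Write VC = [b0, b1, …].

VC = [5, 7]

0: 0x3d (blk 7, set 1) → MISS  vc=[]
1: 0x3a (blk 7, set 1) → L1-HIT  vc=[]
2: 0x2b (blk 5, set 1) → MISS  vc=[7]
3: 0x3f (blk 7, set 1) → VC-HIT  vc=[5]
4: 0x39 (blk 7, set 1) → L1-HIT  vc=[5]
5: 0x3e (blk 7, set 1) → L1-HIT  vc=[5]
6: 0x5f (blk 11, set 1) → MISS  vc=[5, 7]
7: 0x3d (blk 7, set 1) → VC-HIT  vc=[5, 11]
8: 0x39 (blk 7, set 1) → L1-HIT  vc=[5, 11]
9: 0x3e (blk 7, set 1) → L1-HIT  vc=[5, 11]
10: 0x5f (blk 11, set 1) → VC-HIT  vc=[5, 7]
11: 0x3e (blk 7, set 1) → VC-HIT  vc=[5, 11]
12: 0x38 (blk 7, set 1) → L1-HIT  vc=[5, 11]
13: 0x5e (blk 11, set 1) → VC-HIT  vc=[5, 7]
14: 0x5f (blk 11, set 1) → L1-HIT  vc=[5, 7]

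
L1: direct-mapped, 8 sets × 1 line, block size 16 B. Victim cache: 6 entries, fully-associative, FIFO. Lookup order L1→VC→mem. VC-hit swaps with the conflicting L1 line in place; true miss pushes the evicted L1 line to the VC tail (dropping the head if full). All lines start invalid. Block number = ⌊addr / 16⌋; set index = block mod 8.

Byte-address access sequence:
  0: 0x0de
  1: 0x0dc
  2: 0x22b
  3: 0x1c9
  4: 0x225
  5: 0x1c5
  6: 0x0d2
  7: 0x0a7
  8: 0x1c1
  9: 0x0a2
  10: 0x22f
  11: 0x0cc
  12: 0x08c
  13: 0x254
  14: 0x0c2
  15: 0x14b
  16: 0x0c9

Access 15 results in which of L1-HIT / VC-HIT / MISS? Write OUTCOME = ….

  [0] addr=0xde blk=13 s=5: MISS | VC []
  [1] addr=0xdc blk=13 s=5: L1-HIT | VC []
  [2] addr=0x22b blk=34 s=2: MISS | VC []
  [3] addr=0x1c9 blk=28 s=4: MISS | VC []
  [4] addr=0x225 blk=34 s=2: L1-HIT | VC []
  [5] addr=0x1c5 blk=28 s=4: L1-HIT | VC []
  [6] addr=0xd2 blk=13 s=5: L1-HIT | VC []
  [7] addr=0xa7 blk=10 s=2: MISS | VC [34]
  [8] addr=0x1c1 blk=28 s=4: L1-HIT | VC [34]
  [9] addr=0xa2 blk=10 s=2: L1-HIT | VC [34]
  [10] addr=0x22f blk=34 s=2: VC-HIT | VC [10]
  [11] addr=0xcc blk=12 s=4: MISS | VC [10, 28]
  [12] addr=0x8c blk=8 s=0: MISS | VC [10, 28]
  [13] addr=0x254 blk=37 s=5: MISS | VC [10, 28, 13]
  [14] addr=0xc2 blk=12 s=4: L1-HIT | VC [10, 28, 13]
  [15] addr=0x14b blk=20 s=4: MISS | VC [10, 28, 13, 12]
  [16] addr=0xc9 blk=12 s=4: VC-HIT | VC [10, 28, 13, 20]

OUTCOME = MISS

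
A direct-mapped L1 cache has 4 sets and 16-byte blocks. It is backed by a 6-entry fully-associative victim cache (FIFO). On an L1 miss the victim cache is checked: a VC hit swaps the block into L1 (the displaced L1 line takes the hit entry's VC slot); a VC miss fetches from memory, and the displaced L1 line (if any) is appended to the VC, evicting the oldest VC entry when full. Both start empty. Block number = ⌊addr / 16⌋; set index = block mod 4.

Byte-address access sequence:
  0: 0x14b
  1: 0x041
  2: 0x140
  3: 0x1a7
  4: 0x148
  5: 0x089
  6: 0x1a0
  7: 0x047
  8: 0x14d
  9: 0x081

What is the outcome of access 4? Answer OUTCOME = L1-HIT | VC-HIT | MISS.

  [0] addr=0x14b blk=20 s=0: MISS | VC []
  [1] addr=0x41 blk=4 s=0: MISS | VC [20]
  [2] addr=0x140 blk=20 s=0: VC-HIT | VC [4]
  [3] addr=0x1a7 blk=26 s=2: MISS | VC [4]
  [4] addr=0x148 blk=20 s=0: L1-HIT | VC [4]
  [5] addr=0x89 blk=8 s=0: MISS | VC [4, 20]
  [6] addr=0x1a0 blk=26 s=2: L1-HIT | VC [4, 20]
  [7] addr=0x47 blk=4 s=0: VC-HIT | VC [8, 20]
  [8] addr=0x14d blk=20 s=0: VC-HIT | VC [8, 4]
  [9] addr=0x81 blk=8 s=0: VC-HIT | VC [20, 4]

OUTCOME = L1-HIT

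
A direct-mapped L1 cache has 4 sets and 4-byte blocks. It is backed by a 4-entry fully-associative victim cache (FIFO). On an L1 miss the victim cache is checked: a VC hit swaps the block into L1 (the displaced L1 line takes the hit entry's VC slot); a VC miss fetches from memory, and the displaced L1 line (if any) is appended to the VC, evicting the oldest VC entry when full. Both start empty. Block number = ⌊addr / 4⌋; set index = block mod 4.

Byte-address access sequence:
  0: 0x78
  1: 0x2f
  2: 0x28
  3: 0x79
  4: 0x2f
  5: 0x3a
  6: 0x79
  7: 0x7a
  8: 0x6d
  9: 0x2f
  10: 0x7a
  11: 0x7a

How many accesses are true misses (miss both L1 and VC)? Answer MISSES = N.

MISSES = 5

  [0] addr=0x78 blk=30 s=2: MISS | VC []
  [1] addr=0x2f blk=11 s=3: MISS | VC []
  [2] addr=0x28 blk=10 s=2: MISS | VC [30]
  [3] addr=0x79 blk=30 s=2: VC-HIT | VC [10]
  [4] addr=0x2f blk=11 s=3: L1-HIT | VC [10]
  [5] addr=0x3a blk=14 s=2: MISS | VC [10, 30]
  [6] addr=0x79 blk=30 s=2: VC-HIT | VC [10, 14]
  [7] addr=0x7a blk=30 s=2: L1-HIT | VC [10, 14]
  [8] addr=0x6d blk=27 s=3: MISS | VC [10, 14, 11]
  [9] addr=0x2f blk=11 s=3: VC-HIT | VC [10, 14, 27]
  [10] addr=0x7a blk=30 s=2: L1-HIT | VC [10, 14, 27]
  [11] addr=0x7a blk=30 s=2: L1-HIT | VC [10, 14, 27]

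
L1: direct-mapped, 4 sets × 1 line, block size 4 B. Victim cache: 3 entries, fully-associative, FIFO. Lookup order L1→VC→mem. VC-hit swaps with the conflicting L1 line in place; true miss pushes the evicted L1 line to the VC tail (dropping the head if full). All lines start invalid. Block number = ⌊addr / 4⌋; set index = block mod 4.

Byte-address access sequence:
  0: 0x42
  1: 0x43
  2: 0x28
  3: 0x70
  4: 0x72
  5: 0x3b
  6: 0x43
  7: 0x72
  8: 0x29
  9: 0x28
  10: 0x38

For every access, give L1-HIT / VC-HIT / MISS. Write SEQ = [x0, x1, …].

SEQ = [MISS, L1-HIT, MISS, MISS, L1-HIT, MISS, VC-HIT, VC-HIT, VC-HIT, L1-HIT, VC-HIT]

#0 0x42→b16/s0 MISS; vc=[]
#1 0x43→b16/s0 L1-HIT; vc=[]
#2 0x28→b10/s2 MISS; vc=[]
#3 0x70→b28/s0 MISS; vc=[16]
#4 0x72→b28/s0 L1-HIT; vc=[16]
#5 0x3b→b14/s2 MISS; vc=[16,10]
#6 0x43→b16/s0 VC-HIT; vc=[28,10]
#7 0x72→b28/s0 VC-HIT; vc=[16,10]
#8 0x29→b10/s2 VC-HIT; vc=[16,14]
#9 0x28→b10/s2 L1-HIT; vc=[16,14]
#10 0x38→b14/s2 VC-HIT; vc=[16,10]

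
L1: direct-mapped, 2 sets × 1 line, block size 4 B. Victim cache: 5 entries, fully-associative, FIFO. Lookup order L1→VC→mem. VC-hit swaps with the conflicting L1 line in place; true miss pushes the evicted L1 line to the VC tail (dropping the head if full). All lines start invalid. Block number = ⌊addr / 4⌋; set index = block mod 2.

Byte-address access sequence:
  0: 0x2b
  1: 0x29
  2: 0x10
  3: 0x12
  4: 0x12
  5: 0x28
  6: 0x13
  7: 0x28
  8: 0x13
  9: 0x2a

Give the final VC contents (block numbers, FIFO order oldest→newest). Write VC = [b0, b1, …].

0: 0x2b (blk 10, set 0) → MISS  vc=[]
1: 0x29 (blk 10, set 0) → L1-HIT  vc=[]
2: 0x10 (blk 4, set 0) → MISS  vc=[10]
3: 0x12 (blk 4, set 0) → L1-HIT  vc=[10]
4: 0x12 (blk 4, set 0) → L1-HIT  vc=[10]
5: 0x28 (blk 10, set 0) → VC-HIT  vc=[4]
6: 0x13 (blk 4, set 0) → VC-HIT  vc=[10]
7: 0x28 (blk 10, set 0) → VC-HIT  vc=[4]
8: 0x13 (blk 4, set 0) → VC-HIT  vc=[10]
9: 0x2a (blk 10, set 0) → VC-HIT  vc=[4]

VC = [4]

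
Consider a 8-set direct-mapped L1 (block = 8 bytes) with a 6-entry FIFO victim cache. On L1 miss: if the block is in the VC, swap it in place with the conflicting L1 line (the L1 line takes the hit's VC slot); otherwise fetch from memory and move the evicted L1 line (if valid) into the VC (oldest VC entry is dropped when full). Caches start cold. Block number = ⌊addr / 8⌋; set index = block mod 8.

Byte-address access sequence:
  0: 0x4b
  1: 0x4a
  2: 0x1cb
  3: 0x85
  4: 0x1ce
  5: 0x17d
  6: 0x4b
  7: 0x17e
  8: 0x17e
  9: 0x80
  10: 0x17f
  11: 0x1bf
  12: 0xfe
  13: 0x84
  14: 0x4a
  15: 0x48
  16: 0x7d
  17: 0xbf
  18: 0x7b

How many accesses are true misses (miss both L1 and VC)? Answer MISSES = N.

#0 0x4b→b9/s1 MISS; vc=[]
#1 0x4a→b9/s1 L1-HIT; vc=[]
#2 0x1cb→b57/s1 MISS; vc=[9]
#3 0x85→b16/s0 MISS; vc=[9]
#4 0x1ce→b57/s1 L1-HIT; vc=[9]
#5 0x17d→b47/s7 MISS; vc=[9]
#6 0x4b→b9/s1 VC-HIT; vc=[57]
#7 0x17e→b47/s7 L1-HIT; vc=[57]
#8 0x17e→b47/s7 L1-HIT; vc=[57]
#9 0x80→b16/s0 L1-HIT; vc=[57]
#10 0x17f→b47/s7 L1-HIT; vc=[57]
#11 0x1bf→b55/s7 MISS; vc=[57,47]
#12 0xfe→b31/s7 MISS; vc=[57,47,55]
#13 0x84→b16/s0 L1-HIT; vc=[57,47,55]
#14 0x4a→b9/s1 L1-HIT; vc=[57,47,55]
#15 0x48→b9/s1 L1-HIT; vc=[57,47,55]
#16 0x7d→b15/s7 MISS; vc=[57,47,55,31]
#17 0xbf→b23/s7 MISS; vc=[57,47,55,31,15]
#18 0x7b→b15/s7 VC-HIT; vc=[57,47,55,31,23]

MISSES = 8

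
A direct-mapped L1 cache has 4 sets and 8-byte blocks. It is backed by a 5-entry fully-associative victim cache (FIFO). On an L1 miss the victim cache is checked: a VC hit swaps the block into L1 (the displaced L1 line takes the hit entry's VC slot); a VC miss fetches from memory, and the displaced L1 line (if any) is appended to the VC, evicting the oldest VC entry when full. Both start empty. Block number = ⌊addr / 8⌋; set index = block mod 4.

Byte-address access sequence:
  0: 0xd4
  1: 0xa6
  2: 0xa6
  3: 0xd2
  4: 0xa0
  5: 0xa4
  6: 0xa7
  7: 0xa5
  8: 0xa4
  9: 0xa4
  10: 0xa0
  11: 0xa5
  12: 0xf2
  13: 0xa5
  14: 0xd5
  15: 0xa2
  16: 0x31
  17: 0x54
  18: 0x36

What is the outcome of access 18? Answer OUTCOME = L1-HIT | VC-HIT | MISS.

OUTCOME = VC-HIT

#0 0xd4→b26/s2 MISS; vc=[]
#1 0xa6→b20/s0 MISS; vc=[]
#2 0xa6→b20/s0 L1-HIT; vc=[]
#3 0xd2→b26/s2 L1-HIT; vc=[]
#4 0xa0→b20/s0 L1-HIT; vc=[]
#5 0xa4→b20/s0 L1-HIT; vc=[]
#6 0xa7→b20/s0 L1-HIT; vc=[]
#7 0xa5→b20/s0 L1-HIT; vc=[]
#8 0xa4→b20/s0 L1-HIT; vc=[]
#9 0xa4→b20/s0 L1-HIT; vc=[]
#10 0xa0→b20/s0 L1-HIT; vc=[]
#11 0xa5→b20/s0 L1-HIT; vc=[]
#12 0xf2→b30/s2 MISS; vc=[26]
#13 0xa5→b20/s0 L1-HIT; vc=[26]
#14 0xd5→b26/s2 VC-HIT; vc=[30]
#15 0xa2→b20/s0 L1-HIT; vc=[30]
#16 0x31→b6/s2 MISS; vc=[30,26]
#17 0x54→b10/s2 MISS; vc=[30,26,6]
#18 0x36→b6/s2 VC-HIT; vc=[30,26,10]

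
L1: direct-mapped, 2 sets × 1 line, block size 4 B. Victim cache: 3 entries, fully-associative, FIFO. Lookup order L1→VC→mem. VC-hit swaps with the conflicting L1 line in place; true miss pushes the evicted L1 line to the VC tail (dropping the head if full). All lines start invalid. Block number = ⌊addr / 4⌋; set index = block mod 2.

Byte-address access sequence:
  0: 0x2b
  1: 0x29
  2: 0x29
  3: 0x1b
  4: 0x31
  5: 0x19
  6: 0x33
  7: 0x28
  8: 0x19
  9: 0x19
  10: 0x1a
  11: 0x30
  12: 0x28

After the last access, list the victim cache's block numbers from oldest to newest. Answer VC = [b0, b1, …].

VC = [6, 12]

0: 0x2b (blk 10, set 0) → MISS  vc=[]
1: 0x29 (blk 10, set 0) → L1-HIT  vc=[]
2: 0x29 (blk 10, set 0) → L1-HIT  vc=[]
3: 0x1b (blk 6, set 0) → MISS  vc=[10]
4: 0x31 (blk 12, set 0) → MISS  vc=[10, 6]
5: 0x19 (blk 6, set 0) → VC-HIT  vc=[10, 12]
6: 0x33 (blk 12, set 0) → VC-HIT  vc=[10, 6]
7: 0x28 (blk 10, set 0) → VC-HIT  vc=[12, 6]
8: 0x19 (blk 6, set 0) → VC-HIT  vc=[12, 10]
9: 0x19 (blk 6, set 0) → L1-HIT  vc=[12, 10]
10: 0x1a (blk 6, set 0) → L1-HIT  vc=[12, 10]
11: 0x30 (blk 12, set 0) → VC-HIT  vc=[6, 10]
12: 0x28 (blk 10, set 0) → VC-HIT  vc=[6, 12]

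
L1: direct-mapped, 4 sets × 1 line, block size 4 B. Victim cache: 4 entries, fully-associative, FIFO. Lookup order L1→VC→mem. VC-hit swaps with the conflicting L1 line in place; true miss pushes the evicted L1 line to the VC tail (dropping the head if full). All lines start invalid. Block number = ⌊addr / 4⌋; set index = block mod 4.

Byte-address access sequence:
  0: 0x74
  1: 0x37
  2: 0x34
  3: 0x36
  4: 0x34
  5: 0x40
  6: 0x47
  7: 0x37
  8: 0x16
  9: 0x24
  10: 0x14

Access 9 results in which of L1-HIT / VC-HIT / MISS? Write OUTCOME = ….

0: 0x74 (blk 29, set 1) → MISS  vc=[]
1: 0x37 (blk 13, set 1) → MISS  vc=[29]
2: 0x34 (blk 13, set 1) → L1-HIT  vc=[29]
3: 0x36 (blk 13, set 1) → L1-HIT  vc=[29]
4: 0x34 (blk 13, set 1) → L1-HIT  vc=[29]
5: 0x40 (blk 16, set 0) → MISS  vc=[29]
6: 0x47 (blk 17, set 1) → MISS  vc=[29, 13]
7: 0x37 (blk 13, set 1) → VC-HIT  vc=[29, 17]
8: 0x16 (blk 5, set 1) → MISS  vc=[29, 17, 13]
9: 0x24 (blk 9, set 1) → MISS  vc=[29, 17, 13, 5]
10: 0x14 (blk 5, set 1) → VC-HIT  vc=[29, 17, 13, 9]

OUTCOME = MISS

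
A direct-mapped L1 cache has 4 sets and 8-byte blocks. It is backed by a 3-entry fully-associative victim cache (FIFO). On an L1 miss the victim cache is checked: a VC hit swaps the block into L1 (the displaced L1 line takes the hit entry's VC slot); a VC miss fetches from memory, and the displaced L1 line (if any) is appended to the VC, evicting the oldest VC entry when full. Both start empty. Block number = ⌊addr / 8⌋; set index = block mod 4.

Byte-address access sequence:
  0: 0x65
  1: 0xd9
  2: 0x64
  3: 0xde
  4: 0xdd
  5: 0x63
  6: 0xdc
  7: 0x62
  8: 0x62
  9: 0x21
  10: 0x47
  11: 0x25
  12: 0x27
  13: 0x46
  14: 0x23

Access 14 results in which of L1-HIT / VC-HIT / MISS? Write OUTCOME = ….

  [0] addr=0x65 blk=12 s=0: MISS | VC []
  [1] addr=0xd9 blk=27 s=3: MISS | VC []
  [2] addr=0x64 blk=12 s=0: L1-HIT | VC []
  [3] addr=0xde blk=27 s=3: L1-HIT | VC []
  [4] addr=0xdd blk=27 s=3: L1-HIT | VC []
  [5] addr=0x63 blk=12 s=0: L1-HIT | VC []
  [6] addr=0xdc blk=27 s=3: L1-HIT | VC []
  [7] addr=0x62 blk=12 s=0: L1-HIT | VC []
  [8] addr=0x62 blk=12 s=0: L1-HIT | VC []
  [9] addr=0x21 blk=4 s=0: MISS | VC [12]
  [10] addr=0x47 blk=8 s=0: MISS | VC [12, 4]
  [11] addr=0x25 blk=4 s=0: VC-HIT | VC [12, 8]
  [12] addr=0x27 blk=4 s=0: L1-HIT | VC [12, 8]
  [13] addr=0x46 blk=8 s=0: VC-HIT | VC [12, 4]
  [14] addr=0x23 blk=4 s=0: VC-HIT | VC [12, 8]

OUTCOME = VC-HIT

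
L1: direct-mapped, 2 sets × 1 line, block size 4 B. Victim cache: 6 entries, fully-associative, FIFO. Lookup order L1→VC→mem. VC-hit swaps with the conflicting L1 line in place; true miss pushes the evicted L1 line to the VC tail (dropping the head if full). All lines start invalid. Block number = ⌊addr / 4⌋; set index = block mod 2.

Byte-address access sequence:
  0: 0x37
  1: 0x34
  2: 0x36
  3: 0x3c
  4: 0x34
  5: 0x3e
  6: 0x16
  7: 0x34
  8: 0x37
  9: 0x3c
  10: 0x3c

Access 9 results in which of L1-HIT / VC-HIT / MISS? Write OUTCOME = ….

OUTCOME = VC-HIT

  [0] addr=0x37 blk=13 s=1: MISS | VC []
  [1] addr=0x34 blk=13 s=1: L1-HIT | VC []
  [2] addr=0x36 blk=13 s=1: L1-HIT | VC []
  [3] addr=0x3c blk=15 s=1: MISS | VC [13]
  [4] addr=0x34 blk=13 s=1: VC-HIT | VC [15]
  [5] addr=0x3e blk=15 s=1: VC-HIT | VC [13]
  [6] addr=0x16 blk=5 s=1: MISS | VC [13, 15]
  [7] addr=0x34 blk=13 s=1: VC-HIT | VC [5, 15]
  [8] addr=0x37 blk=13 s=1: L1-HIT | VC [5, 15]
  [9] addr=0x3c blk=15 s=1: VC-HIT | VC [5, 13]
  [10] addr=0x3c blk=15 s=1: L1-HIT | VC [5, 13]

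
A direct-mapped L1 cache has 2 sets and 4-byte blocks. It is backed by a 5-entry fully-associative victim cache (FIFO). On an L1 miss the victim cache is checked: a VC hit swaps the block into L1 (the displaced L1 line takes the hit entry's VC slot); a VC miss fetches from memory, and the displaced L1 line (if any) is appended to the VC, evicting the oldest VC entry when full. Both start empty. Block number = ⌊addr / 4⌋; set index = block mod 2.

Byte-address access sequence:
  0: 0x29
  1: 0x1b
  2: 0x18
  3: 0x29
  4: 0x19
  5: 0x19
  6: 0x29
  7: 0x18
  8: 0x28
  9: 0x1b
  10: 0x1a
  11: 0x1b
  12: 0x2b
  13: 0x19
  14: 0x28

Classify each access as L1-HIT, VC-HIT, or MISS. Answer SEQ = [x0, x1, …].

#0 0x29→b10/s0 MISS; vc=[]
#1 0x1b→b6/s0 MISS; vc=[10]
#2 0x18→b6/s0 L1-HIT; vc=[10]
#3 0x29→b10/s0 VC-HIT; vc=[6]
#4 0x19→b6/s0 VC-HIT; vc=[10]
#5 0x19→b6/s0 L1-HIT; vc=[10]
#6 0x29→b10/s0 VC-HIT; vc=[6]
#7 0x18→b6/s0 VC-HIT; vc=[10]
#8 0x28→b10/s0 VC-HIT; vc=[6]
#9 0x1b→b6/s0 VC-HIT; vc=[10]
#10 0x1a→b6/s0 L1-HIT; vc=[10]
#11 0x1b→b6/s0 L1-HIT; vc=[10]
#12 0x2b→b10/s0 VC-HIT; vc=[6]
#13 0x19→b6/s0 VC-HIT; vc=[10]
#14 0x28→b10/s0 VC-HIT; vc=[6]

SEQ = [MISS, MISS, L1-HIT, VC-HIT, VC-HIT, L1-HIT, VC-HIT, VC-HIT, VC-HIT, VC-HIT, L1-HIT, L1-HIT, VC-HIT, VC-HIT, VC-HIT]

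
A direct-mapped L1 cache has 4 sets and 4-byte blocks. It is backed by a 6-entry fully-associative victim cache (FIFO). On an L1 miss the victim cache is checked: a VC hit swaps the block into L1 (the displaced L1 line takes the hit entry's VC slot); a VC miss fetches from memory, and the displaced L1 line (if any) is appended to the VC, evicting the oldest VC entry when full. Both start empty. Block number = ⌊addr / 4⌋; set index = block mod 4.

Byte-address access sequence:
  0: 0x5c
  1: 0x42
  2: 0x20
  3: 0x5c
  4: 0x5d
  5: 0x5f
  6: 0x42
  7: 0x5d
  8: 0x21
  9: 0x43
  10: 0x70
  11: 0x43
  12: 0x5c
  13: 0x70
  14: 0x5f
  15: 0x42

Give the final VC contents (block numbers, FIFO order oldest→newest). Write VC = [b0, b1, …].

#0 0x5c→b23/s3 MISS; vc=[]
#1 0x42→b16/s0 MISS; vc=[]
#2 0x20→b8/s0 MISS; vc=[16]
#3 0x5c→b23/s3 L1-HIT; vc=[16]
#4 0x5d→b23/s3 L1-HIT; vc=[16]
#5 0x5f→b23/s3 L1-HIT; vc=[16]
#6 0x42→b16/s0 VC-HIT; vc=[8]
#7 0x5d→b23/s3 L1-HIT; vc=[8]
#8 0x21→b8/s0 VC-HIT; vc=[16]
#9 0x43→b16/s0 VC-HIT; vc=[8]
#10 0x70→b28/s0 MISS; vc=[8,16]
#11 0x43→b16/s0 VC-HIT; vc=[8,28]
#12 0x5c→b23/s3 L1-HIT; vc=[8,28]
#13 0x70→b28/s0 VC-HIT; vc=[8,16]
#14 0x5f→b23/s3 L1-HIT; vc=[8,16]
#15 0x42→b16/s0 VC-HIT; vc=[8,28]

VC = [8, 28]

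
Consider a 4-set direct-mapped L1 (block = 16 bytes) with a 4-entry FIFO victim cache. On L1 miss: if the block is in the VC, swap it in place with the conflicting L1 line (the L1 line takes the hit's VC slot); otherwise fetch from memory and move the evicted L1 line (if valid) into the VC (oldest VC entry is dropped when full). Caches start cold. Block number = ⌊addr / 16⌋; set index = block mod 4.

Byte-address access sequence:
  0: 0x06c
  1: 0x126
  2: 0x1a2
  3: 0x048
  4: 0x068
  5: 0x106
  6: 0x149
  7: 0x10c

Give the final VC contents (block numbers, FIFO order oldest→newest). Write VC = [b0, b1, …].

#0 0x6c→b6/s2 MISS; vc=[]
#1 0x126→b18/s2 MISS; vc=[6]
#2 0x1a2→b26/s2 MISS; vc=[6,18]
#3 0x48→b4/s0 MISS; vc=[6,18]
#4 0x68→b6/s2 VC-HIT; vc=[26,18]
#5 0x106→b16/s0 MISS; vc=[26,18,4]
#6 0x149→b20/s0 MISS; vc=[26,18,4,16]
#7 0x10c→b16/s0 VC-HIT; vc=[26,18,4,20]

VC = [26, 18, 4, 20]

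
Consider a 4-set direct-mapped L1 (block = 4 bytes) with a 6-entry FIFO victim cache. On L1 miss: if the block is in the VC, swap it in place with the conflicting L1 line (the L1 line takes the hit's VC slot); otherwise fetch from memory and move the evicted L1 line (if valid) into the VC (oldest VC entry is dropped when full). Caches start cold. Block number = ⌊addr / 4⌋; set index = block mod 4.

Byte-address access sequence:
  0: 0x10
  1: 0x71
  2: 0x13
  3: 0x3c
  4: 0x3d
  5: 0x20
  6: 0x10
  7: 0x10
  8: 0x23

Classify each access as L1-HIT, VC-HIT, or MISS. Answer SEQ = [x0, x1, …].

  [0] addr=0x10 blk=4 s=0: MISS | VC []
  [1] addr=0x71 blk=28 s=0: MISS | VC [4]
  [2] addr=0x13 blk=4 s=0: VC-HIT | VC [28]
  [3] addr=0x3c blk=15 s=3: MISS | VC [28]
  [4] addr=0x3d blk=15 s=3: L1-HIT | VC [28]
  [5] addr=0x20 blk=8 s=0: MISS | VC [28, 4]
  [6] addr=0x10 blk=4 s=0: VC-HIT | VC [28, 8]
  [7] addr=0x10 blk=4 s=0: L1-HIT | VC [28, 8]
  [8] addr=0x23 blk=8 s=0: VC-HIT | VC [28, 4]

SEQ = [MISS, MISS, VC-HIT, MISS, L1-HIT, MISS, VC-HIT, L1-HIT, VC-HIT]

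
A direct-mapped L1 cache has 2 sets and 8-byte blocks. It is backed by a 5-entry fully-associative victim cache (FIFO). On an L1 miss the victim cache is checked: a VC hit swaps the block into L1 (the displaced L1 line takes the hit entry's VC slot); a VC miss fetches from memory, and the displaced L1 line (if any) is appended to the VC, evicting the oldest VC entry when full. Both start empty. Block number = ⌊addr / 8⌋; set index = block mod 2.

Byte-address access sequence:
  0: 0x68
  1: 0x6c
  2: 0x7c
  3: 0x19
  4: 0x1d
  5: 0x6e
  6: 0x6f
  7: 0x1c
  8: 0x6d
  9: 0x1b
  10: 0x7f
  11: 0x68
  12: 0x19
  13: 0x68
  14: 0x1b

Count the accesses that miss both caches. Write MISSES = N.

MISSES = 3

#0 0x68→b13/s1 MISS; vc=[]
#1 0x6c→b13/s1 L1-HIT; vc=[]
#2 0x7c→b15/s1 MISS; vc=[13]
#3 0x19→b3/s1 MISS; vc=[13,15]
#4 0x1d→b3/s1 L1-HIT; vc=[13,15]
#5 0x6e→b13/s1 VC-HIT; vc=[3,15]
#6 0x6f→b13/s1 L1-HIT; vc=[3,15]
#7 0x1c→b3/s1 VC-HIT; vc=[13,15]
#8 0x6d→b13/s1 VC-HIT; vc=[3,15]
#9 0x1b→b3/s1 VC-HIT; vc=[13,15]
#10 0x7f→b15/s1 VC-HIT; vc=[13,3]
#11 0x68→b13/s1 VC-HIT; vc=[15,3]
#12 0x19→b3/s1 VC-HIT; vc=[15,13]
#13 0x68→b13/s1 VC-HIT; vc=[15,3]
#14 0x1b→b3/s1 VC-HIT; vc=[15,13]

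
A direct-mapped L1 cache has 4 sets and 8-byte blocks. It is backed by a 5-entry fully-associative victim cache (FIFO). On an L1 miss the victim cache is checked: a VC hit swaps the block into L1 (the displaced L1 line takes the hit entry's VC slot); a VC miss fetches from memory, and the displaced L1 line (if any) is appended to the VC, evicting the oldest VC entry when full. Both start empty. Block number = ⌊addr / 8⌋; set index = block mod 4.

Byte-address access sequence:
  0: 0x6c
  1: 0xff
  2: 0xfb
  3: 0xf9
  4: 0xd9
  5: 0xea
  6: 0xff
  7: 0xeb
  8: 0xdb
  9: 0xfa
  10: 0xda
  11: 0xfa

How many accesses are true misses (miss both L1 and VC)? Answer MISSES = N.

#0 0x6c→b13/s1 MISS; vc=[]
#1 0xff→b31/s3 MISS; vc=[]
#2 0xfb→b31/s3 L1-HIT; vc=[]
#3 0xf9→b31/s3 L1-HIT; vc=[]
#4 0xd9→b27/s3 MISS; vc=[31]
#5 0xea→b29/s1 MISS; vc=[31,13]
#6 0xff→b31/s3 VC-HIT; vc=[27,13]
#7 0xeb→b29/s1 L1-HIT; vc=[27,13]
#8 0xdb→b27/s3 VC-HIT; vc=[31,13]
#9 0xfa→b31/s3 VC-HIT; vc=[27,13]
#10 0xda→b27/s3 VC-HIT; vc=[31,13]
#11 0xfa→b31/s3 VC-HIT; vc=[27,13]

MISSES = 4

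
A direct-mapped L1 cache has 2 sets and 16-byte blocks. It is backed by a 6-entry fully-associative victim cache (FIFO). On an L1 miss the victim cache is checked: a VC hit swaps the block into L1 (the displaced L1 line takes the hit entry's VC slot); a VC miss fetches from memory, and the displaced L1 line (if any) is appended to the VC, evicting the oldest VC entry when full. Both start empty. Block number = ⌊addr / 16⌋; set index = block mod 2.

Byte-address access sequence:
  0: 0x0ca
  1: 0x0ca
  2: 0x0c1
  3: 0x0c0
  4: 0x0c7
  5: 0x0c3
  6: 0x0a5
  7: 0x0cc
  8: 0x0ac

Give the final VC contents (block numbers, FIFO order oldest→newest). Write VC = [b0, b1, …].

#0 0xca→b12/s0 MISS; vc=[]
#1 0xca→b12/s0 L1-HIT; vc=[]
#2 0xc1→b12/s0 L1-HIT; vc=[]
#3 0xc0→b12/s0 L1-HIT; vc=[]
#4 0xc7→b12/s0 L1-HIT; vc=[]
#5 0xc3→b12/s0 L1-HIT; vc=[]
#6 0xa5→b10/s0 MISS; vc=[12]
#7 0xcc→b12/s0 VC-HIT; vc=[10]
#8 0xac→b10/s0 VC-HIT; vc=[12]

VC = [12]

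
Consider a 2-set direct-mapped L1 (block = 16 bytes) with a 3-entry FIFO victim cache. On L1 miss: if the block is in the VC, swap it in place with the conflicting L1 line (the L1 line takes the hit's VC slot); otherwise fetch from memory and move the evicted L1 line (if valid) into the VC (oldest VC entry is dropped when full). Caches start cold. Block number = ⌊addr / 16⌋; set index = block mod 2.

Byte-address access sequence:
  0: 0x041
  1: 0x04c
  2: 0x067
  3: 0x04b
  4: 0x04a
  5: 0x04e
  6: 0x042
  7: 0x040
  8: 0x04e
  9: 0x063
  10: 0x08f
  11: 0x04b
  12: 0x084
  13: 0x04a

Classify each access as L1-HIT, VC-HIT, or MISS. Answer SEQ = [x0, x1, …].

  [0] addr=0x41 blk=4 s=0: MISS | VC []
  [1] addr=0x4c blk=4 s=0: L1-HIT | VC []
  [2] addr=0x67 blk=6 s=0: MISS | VC [4]
  [3] addr=0x4b blk=4 s=0: VC-HIT | VC [6]
  [4] addr=0x4a blk=4 s=0: L1-HIT | VC [6]
  [5] addr=0x4e blk=4 s=0: L1-HIT | VC [6]
  [6] addr=0x42 blk=4 s=0: L1-HIT | VC [6]
  [7] addr=0x40 blk=4 s=0: L1-HIT | VC [6]
  [8] addr=0x4e blk=4 s=0: L1-HIT | VC [6]
  [9] addr=0x63 blk=6 s=0: VC-HIT | VC [4]
  [10] addr=0x8f blk=8 s=0: MISS | VC [4, 6]
  [11] addr=0x4b blk=4 s=0: VC-HIT | VC [8, 6]
  [12] addr=0x84 blk=8 s=0: VC-HIT | VC [4, 6]
  [13] addr=0x4a blk=4 s=0: VC-HIT | VC [8, 6]

SEQ = [MISS, L1-HIT, MISS, VC-HIT, L1-HIT, L1-HIT, L1-HIT, L1-HIT, L1-HIT, VC-HIT, MISS, VC-HIT, VC-HIT, VC-HIT]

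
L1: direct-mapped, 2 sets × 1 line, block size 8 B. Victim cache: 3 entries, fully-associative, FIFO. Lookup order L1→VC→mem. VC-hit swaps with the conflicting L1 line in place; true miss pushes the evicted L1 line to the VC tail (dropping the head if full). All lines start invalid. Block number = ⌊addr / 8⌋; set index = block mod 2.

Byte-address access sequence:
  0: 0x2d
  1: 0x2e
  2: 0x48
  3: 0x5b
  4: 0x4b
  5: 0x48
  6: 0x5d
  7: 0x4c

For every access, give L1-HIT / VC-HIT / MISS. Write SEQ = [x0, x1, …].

SEQ = [MISS, L1-HIT, MISS, MISS, VC-HIT, L1-HIT, VC-HIT, VC-HIT]

0: 0x2d (blk 5, set 1) → MISS  vc=[]
1: 0x2e (blk 5, set 1) → L1-HIT  vc=[]
2: 0x48 (blk 9, set 1) → MISS  vc=[5]
3: 0x5b (blk 11, set 1) → MISS  vc=[5, 9]
4: 0x4b (blk 9, set 1) → VC-HIT  vc=[5, 11]
5: 0x48 (blk 9, set 1) → L1-HIT  vc=[5, 11]
6: 0x5d (blk 11, set 1) → VC-HIT  vc=[5, 9]
7: 0x4c (blk 9, set 1) → VC-HIT  vc=[5, 11]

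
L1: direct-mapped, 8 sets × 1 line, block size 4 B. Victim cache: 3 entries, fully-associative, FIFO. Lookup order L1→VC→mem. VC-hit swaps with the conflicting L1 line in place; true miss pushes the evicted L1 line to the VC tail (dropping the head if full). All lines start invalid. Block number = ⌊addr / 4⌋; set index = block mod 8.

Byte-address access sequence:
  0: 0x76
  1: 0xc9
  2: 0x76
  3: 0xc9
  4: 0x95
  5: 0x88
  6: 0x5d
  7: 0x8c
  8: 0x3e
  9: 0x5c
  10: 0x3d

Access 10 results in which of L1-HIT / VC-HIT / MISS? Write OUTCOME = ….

0: 0x76 (blk 29, set 5) → MISS  vc=[]
1: 0xc9 (blk 50, set 2) → MISS  vc=[]
2: 0x76 (blk 29, set 5) → L1-HIT  vc=[]
3: 0xc9 (blk 50, set 2) → L1-HIT  vc=[]
4: 0x95 (blk 37, set 5) → MISS  vc=[29]
5: 0x88 (blk 34, set 2) → MISS  vc=[29, 50]
6: 0x5d (blk 23, set 7) → MISS  vc=[29, 50]
7: 0x8c (blk 35, set 3) → MISS  vc=[29, 50]
8: 0x3e (blk 15, set 7) → MISS  vc=[29, 50, 23]
9: 0x5c (blk 23, set 7) → VC-HIT  vc=[29, 50, 15]
10: 0x3d (blk 15, set 7) → VC-HIT  vc=[29, 50, 23]

OUTCOME = VC-HIT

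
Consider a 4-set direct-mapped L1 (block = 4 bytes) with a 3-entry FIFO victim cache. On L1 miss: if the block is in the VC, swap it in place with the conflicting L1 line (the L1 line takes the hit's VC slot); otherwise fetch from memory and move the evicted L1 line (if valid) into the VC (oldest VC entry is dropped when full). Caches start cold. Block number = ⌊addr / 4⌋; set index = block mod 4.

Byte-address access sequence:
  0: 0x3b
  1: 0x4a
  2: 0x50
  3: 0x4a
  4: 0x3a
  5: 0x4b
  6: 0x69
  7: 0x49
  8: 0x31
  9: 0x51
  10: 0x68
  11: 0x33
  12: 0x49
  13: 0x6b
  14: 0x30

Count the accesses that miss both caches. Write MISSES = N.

MISSES = 5

0: 0x3b (blk 14, set 2) → MISS  vc=[]
1: 0x4a (blk 18, set 2) → MISS  vc=[14]
2: 0x50 (blk 20, set 0) → MISS  vc=[14]
3: 0x4a (blk 18, set 2) → L1-HIT  vc=[14]
4: 0x3a (blk 14, set 2) → VC-HIT  vc=[18]
5: 0x4b (blk 18, set 2) → VC-HIT  vc=[14]
6: 0x69 (blk 26, set 2) → MISS  vc=[14, 18]
7: 0x49 (blk 18, set 2) → VC-HIT  vc=[14, 26]
8: 0x31 (blk 12, set 0) → MISS  vc=[14, 26, 20]
9: 0x51 (blk 20, set 0) → VC-HIT  vc=[14, 26, 12]
10: 0x68 (blk 26, set 2) → VC-HIT  vc=[14, 18, 12]
11: 0x33 (blk 12, set 0) → VC-HIT  vc=[14, 18, 20]
12: 0x49 (blk 18, set 2) → VC-HIT  vc=[14, 26, 20]
13: 0x6b (blk 26, set 2) → VC-HIT  vc=[14, 18, 20]
14: 0x30 (blk 12, set 0) → L1-HIT  vc=[14, 18, 20]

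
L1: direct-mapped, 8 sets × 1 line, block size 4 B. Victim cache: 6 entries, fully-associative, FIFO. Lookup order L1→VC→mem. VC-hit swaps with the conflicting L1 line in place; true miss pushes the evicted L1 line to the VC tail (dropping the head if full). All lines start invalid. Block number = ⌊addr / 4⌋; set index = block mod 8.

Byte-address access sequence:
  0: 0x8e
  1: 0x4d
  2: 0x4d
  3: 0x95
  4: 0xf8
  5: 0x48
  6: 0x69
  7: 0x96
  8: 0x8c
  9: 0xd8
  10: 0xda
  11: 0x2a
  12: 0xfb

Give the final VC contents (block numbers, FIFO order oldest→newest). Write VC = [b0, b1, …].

0: 0x8e (blk 35, set 3) → MISS  vc=[]
1: 0x4d (blk 19, set 3) → MISS  vc=[35]
2: 0x4d (blk 19, set 3) → L1-HIT  vc=[35]
3: 0x95 (blk 37, set 5) → MISS  vc=[35]
4: 0xf8 (blk 62, set 6) → MISS  vc=[35]
5: 0x48 (blk 18, set 2) → MISS  vc=[35]
6: 0x69 (blk 26, set 2) → MISS  vc=[35, 18]
7: 0x96 (blk 37, set 5) → L1-HIT  vc=[35, 18]
8: 0x8c (blk 35, set 3) → VC-HIT  vc=[19, 18]
9: 0xd8 (blk 54, set 6) → MISS  vc=[19, 18, 62]
10: 0xda (blk 54, set 6) → L1-HIT  vc=[19, 18, 62]
11: 0x2a (blk 10, set 2) → MISS  vc=[19, 18, 62, 26]
12: 0xfb (blk 62, set 6) → VC-HIT  vc=[19, 18, 54, 26]

VC = [19, 18, 54, 26]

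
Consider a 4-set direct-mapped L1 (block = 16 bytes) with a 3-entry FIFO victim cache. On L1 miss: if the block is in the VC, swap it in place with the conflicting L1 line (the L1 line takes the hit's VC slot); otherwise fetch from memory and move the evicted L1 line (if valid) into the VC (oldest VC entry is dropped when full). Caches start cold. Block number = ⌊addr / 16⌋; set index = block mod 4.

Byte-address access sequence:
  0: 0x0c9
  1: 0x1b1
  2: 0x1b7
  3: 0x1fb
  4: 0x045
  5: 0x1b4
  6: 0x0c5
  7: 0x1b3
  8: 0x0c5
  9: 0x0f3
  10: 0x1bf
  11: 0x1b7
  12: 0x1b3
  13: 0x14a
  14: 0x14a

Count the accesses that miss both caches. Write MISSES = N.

#0 0xc9→b12/s0 MISS; vc=[]
#1 0x1b1→b27/s3 MISS; vc=[]
#2 0x1b7→b27/s3 L1-HIT; vc=[]
#3 0x1fb→b31/s3 MISS; vc=[27]
#4 0x45→b4/s0 MISS; vc=[27,12]
#5 0x1b4→b27/s3 VC-HIT; vc=[31,12]
#6 0xc5→b12/s0 VC-HIT; vc=[31,4]
#7 0x1b3→b27/s3 L1-HIT; vc=[31,4]
#8 0xc5→b12/s0 L1-HIT; vc=[31,4]
#9 0xf3→b15/s3 MISS; vc=[31,4,27]
#10 0x1bf→b27/s3 VC-HIT; vc=[31,4,15]
#11 0x1b7→b27/s3 L1-HIT; vc=[31,4,15]
#12 0x1b3→b27/s3 L1-HIT; vc=[31,4,15]
#13 0x14a→b20/s0 MISS; vc=[4,15,12]
#14 0x14a→b20/s0 L1-HIT; vc=[4,15,12]

MISSES = 6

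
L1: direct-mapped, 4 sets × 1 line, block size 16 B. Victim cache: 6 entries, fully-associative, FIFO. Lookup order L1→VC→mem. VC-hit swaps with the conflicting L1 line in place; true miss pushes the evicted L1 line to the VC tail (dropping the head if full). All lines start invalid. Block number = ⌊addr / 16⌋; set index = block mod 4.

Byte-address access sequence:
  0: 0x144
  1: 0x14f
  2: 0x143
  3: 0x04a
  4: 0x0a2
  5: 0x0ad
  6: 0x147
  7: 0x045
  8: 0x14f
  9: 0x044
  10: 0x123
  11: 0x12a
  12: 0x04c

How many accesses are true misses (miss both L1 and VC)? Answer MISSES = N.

  [0] addr=0x144 blk=20 s=0: MISS | VC []
  [1] addr=0x14f blk=20 s=0: L1-HIT | VC []
  [2] addr=0x143 blk=20 s=0: L1-HIT | VC []
  [3] addr=0x4a blk=4 s=0: MISS | VC [20]
  [4] addr=0xa2 blk=10 s=2: MISS | VC [20]
  [5] addr=0xad blk=10 s=2: L1-HIT | VC [20]
  [6] addr=0x147 blk=20 s=0: VC-HIT | VC [4]
  [7] addr=0x45 blk=4 s=0: VC-HIT | VC [20]
  [8] addr=0x14f blk=20 s=0: VC-HIT | VC [4]
  [9] addr=0x44 blk=4 s=0: VC-HIT | VC [20]
  [10] addr=0x123 blk=18 s=2: MISS | VC [20, 10]
  [11] addr=0x12a blk=18 s=2: L1-HIT | VC [20, 10]
  [12] addr=0x4c blk=4 s=0: L1-HIT | VC [20, 10]

MISSES = 4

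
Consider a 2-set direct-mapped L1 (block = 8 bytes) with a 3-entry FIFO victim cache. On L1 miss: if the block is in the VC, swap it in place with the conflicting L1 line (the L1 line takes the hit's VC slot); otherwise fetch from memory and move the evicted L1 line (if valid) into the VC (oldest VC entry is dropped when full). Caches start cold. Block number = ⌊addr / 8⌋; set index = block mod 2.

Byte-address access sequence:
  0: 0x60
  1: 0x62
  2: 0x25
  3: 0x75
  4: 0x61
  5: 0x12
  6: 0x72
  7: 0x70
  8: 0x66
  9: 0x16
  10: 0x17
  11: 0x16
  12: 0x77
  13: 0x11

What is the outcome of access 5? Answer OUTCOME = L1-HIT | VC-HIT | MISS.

0: 0x60 (blk 12, set 0) → MISS  vc=[]
1: 0x62 (blk 12, set 0) → L1-HIT  vc=[]
2: 0x25 (blk 4, set 0) → MISS  vc=[12]
3: 0x75 (blk 14, set 0) → MISS  vc=[12, 4]
4: 0x61 (blk 12, set 0) → VC-HIT  vc=[14, 4]
5: 0x12 (blk 2, set 0) → MISS  vc=[14, 4, 12]
6: 0x72 (blk 14, set 0) → VC-HIT  vc=[2, 4, 12]
7: 0x70 (blk 14, set 0) → L1-HIT  vc=[2, 4, 12]
8: 0x66 (blk 12, set 0) → VC-HIT  vc=[2, 4, 14]
9: 0x16 (blk 2, set 0) → VC-HIT  vc=[12, 4, 14]
10: 0x17 (blk 2, set 0) → L1-HIT  vc=[12, 4, 14]
11: 0x16 (blk 2, set 0) → L1-HIT  vc=[12, 4, 14]
12: 0x77 (blk 14, set 0) → VC-HIT  vc=[12, 4, 2]
13: 0x11 (blk 2, set 0) → VC-HIT  vc=[12, 4, 14]

OUTCOME = MISS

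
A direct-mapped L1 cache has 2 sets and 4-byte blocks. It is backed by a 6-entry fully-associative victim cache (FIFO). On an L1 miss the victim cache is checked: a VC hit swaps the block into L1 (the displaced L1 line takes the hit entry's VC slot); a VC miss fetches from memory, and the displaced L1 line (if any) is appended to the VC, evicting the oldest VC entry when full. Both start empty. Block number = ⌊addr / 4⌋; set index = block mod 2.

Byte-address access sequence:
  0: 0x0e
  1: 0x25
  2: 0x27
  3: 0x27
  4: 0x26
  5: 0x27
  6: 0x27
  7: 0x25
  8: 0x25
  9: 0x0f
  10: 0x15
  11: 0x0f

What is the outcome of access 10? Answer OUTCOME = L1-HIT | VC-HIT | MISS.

OUTCOME = MISS

#0 0xe→b3/s1 MISS; vc=[]
#1 0x25→b9/s1 MISS; vc=[3]
#2 0x27→b9/s1 L1-HIT; vc=[3]
#3 0x27→b9/s1 L1-HIT; vc=[3]
#4 0x26→b9/s1 L1-HIT; vc=[3]
#5 0x27→b9/s1 L1-HIT; vc=[3]
#6 0x27→b9/s1 L1-HIT; vc=[3]
#7 0x25→b9/s1 L1-HIT; vc=[3]
#8 0x25→b9/s1 L1-HIT; vc=[3]
#9 0xf→b3/s1 VC-HIT; vc=[9]
#10 0x15→b5/s1 MISS; vc=[9,3]
#11 0xf→b3/s1 VC-HIT; vc=[9,5]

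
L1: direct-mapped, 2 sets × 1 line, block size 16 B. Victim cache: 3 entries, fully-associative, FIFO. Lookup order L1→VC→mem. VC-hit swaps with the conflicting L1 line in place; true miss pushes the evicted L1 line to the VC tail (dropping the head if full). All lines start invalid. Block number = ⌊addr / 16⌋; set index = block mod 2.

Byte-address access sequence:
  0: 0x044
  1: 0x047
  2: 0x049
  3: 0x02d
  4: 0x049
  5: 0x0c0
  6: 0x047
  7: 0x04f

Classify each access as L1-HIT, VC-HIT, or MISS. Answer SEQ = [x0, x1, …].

  [0] addr=0x44 blk=4 s=0: MISS | VC []
  [1] addr=0x47 blk=4 s=0: L1-HIT | VC []
  [2] addr=0x49 blk=4 s=0: L1-HIT | VC []
  [3] addr=0x2d blk=2 s=0: MISS | VC [4]
  [4] addr=0x49 blk=4 s=0: VC-HIT | VC [2]
  [5] addr=0xc0 blk=12 s=0: MISS | VC [2, 4]
  [6] addr=0x47 blk=4 s=0: VC-HIT | VC [2, 12]
  [7] addr=0x4f blk=4 s=0: L1-HIT | VC [2, 12]

SEQ = [MISS, L1-HIT, L1-HIT, MISS, VC-HIT, MISS, VC-HIT, L1-HIT]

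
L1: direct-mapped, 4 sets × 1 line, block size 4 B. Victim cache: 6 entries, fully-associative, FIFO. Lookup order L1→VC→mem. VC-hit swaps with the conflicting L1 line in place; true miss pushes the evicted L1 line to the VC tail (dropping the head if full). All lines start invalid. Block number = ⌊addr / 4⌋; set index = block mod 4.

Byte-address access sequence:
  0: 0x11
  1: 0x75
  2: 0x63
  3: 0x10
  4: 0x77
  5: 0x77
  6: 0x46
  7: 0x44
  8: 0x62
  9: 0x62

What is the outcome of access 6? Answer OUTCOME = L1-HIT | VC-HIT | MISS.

OUTCOME = MISS

  [0] addr=0x11 blk=4 s=0: MISS | VC []
  [1] addr=0x75 blk=29 s=1: MISS | VC []
  [2] addr=0x63 blk=24 s=0: MISS | VC [4]
  [3] addr=0x10 blk=4 s=0: VC-HIT | VC [24]
  [4] addr=0x77 blk=29 s=1: L1-HIT | VC [24]
  [5] addr=0x77 blk=29 s=1: L1-HIT | VC [24]
  [6] addr=0x46 blk=17 s=1: MISS | VC [24, 29]
  [7] addr=0x44 blk=17 s=1: L1-HIT | VC [24, 29]
  [8] addr=0x62 blk=24 s=0: VC-HIT | VC [4, 29]
  [9] addr=0x62 blk=24 s=0: L1-HIT | VC [4, 29]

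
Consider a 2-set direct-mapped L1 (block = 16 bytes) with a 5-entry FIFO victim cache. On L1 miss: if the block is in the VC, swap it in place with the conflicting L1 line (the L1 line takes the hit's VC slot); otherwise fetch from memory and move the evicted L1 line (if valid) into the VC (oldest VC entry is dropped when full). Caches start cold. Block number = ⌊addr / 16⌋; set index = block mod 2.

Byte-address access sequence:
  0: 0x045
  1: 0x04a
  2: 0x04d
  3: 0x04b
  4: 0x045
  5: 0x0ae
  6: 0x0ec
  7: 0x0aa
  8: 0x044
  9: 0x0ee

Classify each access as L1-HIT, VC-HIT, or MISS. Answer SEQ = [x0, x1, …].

SEQ = [MISS, L1-HIT, L1-HIT, L1-HIT, L1-HIT, MISS, MISS, VC-HIT, VC-HIT, VC-HIT]

#0 0x45→b4/s0 MISS; vc=[]
#1 0x4a→b4/s0 L1-HIT; vc=[]
#2 0x4d→b4/s0 L1-HIT; vc=[]
#3 0x4b→b4/s0 L1-HIT; vc=[]
#4 0x45→b4/s0 L1-HIT; vc=[]
#5 0xae→b10/s0 MISS; vc=[4]
#6 0xec→b14/s0 MISS; vc=[4,10]
#7 0xaa→b10/s0 VC-HIT; vc=[4,14]
#8 0x44→b4/s0 VC-HIT; vc=[10,14]
#9 0xee→b14/s0 VC-HIT; vc=[10,4]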